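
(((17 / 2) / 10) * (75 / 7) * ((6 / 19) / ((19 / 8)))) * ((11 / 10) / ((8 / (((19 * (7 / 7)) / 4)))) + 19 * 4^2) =112149 / 304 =368.91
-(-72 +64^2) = -4024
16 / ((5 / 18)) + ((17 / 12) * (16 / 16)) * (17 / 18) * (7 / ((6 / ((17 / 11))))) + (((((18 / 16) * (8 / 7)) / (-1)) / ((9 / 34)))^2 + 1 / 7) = 292505107 / 3492720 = 83.75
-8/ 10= -4/ 5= -0.80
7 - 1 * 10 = -3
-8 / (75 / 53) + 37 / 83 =-5.21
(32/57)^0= 1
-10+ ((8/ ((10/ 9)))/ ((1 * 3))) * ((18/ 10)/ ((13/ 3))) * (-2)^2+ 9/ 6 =-2933/ 650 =-4.51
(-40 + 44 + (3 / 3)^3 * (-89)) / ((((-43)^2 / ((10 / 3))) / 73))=-62050 / 5547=-11.19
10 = 10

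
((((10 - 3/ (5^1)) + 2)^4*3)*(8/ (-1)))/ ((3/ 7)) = -591136056/ 625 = -945817.69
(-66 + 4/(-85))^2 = 31516996/7225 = 4362.21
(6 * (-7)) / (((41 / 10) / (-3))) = 1260 / 41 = 30.73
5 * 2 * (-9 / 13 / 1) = -90 / 13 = -6.92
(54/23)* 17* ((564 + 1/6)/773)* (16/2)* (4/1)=932.16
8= 8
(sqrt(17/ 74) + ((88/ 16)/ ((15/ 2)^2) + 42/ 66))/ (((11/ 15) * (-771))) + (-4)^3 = -89561177/ 1399365 - 5 * sqrt(1258)/ 209198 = -64.00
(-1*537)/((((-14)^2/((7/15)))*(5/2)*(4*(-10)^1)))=179/14000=0.01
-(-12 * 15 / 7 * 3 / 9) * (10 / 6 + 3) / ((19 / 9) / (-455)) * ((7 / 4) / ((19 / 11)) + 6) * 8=-483686.43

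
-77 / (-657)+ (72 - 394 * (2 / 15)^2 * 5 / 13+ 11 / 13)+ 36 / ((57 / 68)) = 10207052 / 90155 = 113.22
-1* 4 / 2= -2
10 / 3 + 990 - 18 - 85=2671 / 3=890.33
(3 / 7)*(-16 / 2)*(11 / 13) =-264 / 91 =-2.90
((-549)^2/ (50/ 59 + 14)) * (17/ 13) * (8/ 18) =11196489/ 949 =11798.20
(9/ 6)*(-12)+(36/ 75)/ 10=-2244/ 125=-17.95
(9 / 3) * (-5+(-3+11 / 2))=-15 / 2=-7.50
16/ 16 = 1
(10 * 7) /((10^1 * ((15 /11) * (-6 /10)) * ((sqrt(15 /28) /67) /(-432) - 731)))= 48901194574848 /4178194274128891 - 165088 * sqrt(105) /4178194274128891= 0.01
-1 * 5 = -5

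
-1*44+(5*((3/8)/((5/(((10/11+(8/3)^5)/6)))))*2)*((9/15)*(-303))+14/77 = -18585619/5940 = -3128.89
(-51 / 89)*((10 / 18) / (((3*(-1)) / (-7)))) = -595 / 801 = -0.74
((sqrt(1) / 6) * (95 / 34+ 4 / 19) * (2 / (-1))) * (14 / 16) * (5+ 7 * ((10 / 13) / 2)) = -113225 / 16796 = -6.74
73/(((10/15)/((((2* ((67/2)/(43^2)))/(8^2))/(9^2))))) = 4891/6390144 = 0.00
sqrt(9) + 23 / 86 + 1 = 367 / 86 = 4.27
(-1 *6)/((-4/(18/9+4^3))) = 99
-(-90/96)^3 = 3375/4096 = 0.82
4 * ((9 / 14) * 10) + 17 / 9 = 1739 / 63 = 27.60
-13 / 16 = -0.81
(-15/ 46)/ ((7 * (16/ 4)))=-15/ 1288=-0.01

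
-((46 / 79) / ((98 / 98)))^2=-2116 / 6241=-0.34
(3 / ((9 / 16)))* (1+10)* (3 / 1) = 176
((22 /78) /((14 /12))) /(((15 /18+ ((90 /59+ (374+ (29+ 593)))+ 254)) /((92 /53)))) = 716496 /2138204705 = 0.00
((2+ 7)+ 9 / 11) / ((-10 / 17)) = -918 / 55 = -16.69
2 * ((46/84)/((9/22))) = 506/189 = 2.68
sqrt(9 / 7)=3*sqrt(7) / 7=1.13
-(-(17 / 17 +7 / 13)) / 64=5 / 208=0.02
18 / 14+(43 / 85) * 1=1066 / 595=1.79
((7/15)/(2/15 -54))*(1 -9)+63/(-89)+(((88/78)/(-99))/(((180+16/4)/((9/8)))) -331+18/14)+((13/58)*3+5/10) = -8620926539039/26189055984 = -329.18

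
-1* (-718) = 718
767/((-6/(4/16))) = -767/24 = -31.96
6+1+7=14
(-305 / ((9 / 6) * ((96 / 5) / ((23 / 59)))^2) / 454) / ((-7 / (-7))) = -4033625 / 21847090176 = -0.00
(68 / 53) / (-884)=-1 / 689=-0.00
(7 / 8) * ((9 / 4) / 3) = 21 / 32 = 0.66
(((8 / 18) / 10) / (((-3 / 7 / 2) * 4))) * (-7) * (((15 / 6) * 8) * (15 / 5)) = 196 / 9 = 21.78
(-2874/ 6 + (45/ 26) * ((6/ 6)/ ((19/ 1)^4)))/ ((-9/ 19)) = 1623017689/ 1605006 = 1011.22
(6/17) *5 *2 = 60/17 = 3.53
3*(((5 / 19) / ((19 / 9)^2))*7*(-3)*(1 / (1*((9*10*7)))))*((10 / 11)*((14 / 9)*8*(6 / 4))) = -7560 / 75449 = -0.10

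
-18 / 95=-0.19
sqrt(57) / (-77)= -sqrt(57) / 77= -0.10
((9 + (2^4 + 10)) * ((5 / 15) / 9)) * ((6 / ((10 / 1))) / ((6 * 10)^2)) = 7 / 32400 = 0.00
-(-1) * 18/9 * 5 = 10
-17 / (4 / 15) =-255 / 4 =-63.75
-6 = -6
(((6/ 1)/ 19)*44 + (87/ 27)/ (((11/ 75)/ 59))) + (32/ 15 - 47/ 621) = 851522596/ 648945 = 1312.16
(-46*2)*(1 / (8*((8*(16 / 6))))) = -69 / 128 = -0.54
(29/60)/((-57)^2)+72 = 14035709/194940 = 72.00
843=843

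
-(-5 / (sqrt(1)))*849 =4245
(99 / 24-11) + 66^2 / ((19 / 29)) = 1009547 / 152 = 6641.76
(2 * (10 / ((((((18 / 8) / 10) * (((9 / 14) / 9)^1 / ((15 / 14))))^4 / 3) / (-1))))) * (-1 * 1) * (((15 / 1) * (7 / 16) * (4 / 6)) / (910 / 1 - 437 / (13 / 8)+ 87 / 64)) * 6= 232960000000000 / 4810563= 48426764.19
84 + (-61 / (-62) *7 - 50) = 2535 / 62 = 40.89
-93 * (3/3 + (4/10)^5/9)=-872867/9375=-93.11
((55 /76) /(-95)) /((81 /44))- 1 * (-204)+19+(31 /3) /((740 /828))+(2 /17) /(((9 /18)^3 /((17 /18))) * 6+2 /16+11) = 2056911156709 /8768937285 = 234.57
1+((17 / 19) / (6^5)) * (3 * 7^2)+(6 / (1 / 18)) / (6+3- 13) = -1279615 / 49248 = -25.98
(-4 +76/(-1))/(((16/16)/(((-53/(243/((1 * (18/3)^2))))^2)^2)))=-161597050880/531441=-304073.36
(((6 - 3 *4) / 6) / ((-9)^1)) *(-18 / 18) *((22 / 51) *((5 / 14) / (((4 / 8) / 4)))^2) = -8800 / 22491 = -0.39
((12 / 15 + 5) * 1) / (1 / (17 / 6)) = 493 / 30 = 16.43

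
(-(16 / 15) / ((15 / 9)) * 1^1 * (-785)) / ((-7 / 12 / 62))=-1868928 / 35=-53397.94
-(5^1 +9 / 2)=-19 / 2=-9.50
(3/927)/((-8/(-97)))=97/2472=0.04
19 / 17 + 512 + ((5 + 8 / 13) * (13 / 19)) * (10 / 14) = 1166364 / 2261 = 515.86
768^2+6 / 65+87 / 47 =1801918257 / 3055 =589825.94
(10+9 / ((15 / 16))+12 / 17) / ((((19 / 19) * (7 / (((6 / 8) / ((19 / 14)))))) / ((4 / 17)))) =10356 / 27455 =0.38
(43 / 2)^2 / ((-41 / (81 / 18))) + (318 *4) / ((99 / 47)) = 5987231 / 10824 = 553.14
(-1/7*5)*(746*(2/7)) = -7460/49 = -152.24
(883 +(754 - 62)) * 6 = 9450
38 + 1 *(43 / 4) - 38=10.75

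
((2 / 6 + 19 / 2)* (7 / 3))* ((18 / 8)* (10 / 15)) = 413 / 12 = 34.42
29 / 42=0.69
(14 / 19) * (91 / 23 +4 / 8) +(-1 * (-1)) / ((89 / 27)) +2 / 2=178407 / 38893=4.59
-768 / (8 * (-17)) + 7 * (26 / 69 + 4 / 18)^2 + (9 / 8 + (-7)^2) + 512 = 3323309185 / 5827464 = 570.28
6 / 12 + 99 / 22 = 5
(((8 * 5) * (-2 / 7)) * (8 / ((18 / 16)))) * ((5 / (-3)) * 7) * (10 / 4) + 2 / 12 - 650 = 92909 / 54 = 1720.54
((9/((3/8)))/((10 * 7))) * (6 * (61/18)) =244/35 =6.97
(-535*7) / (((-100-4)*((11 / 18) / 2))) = 33705 / 286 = 117.85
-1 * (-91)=91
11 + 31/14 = 185/14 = 13.21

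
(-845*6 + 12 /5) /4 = -1266.90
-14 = -14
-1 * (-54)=54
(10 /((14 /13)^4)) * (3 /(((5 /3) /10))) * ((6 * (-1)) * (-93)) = 358583355 /4802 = 74673.75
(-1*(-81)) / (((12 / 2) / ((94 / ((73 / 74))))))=93906 / 73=1286.38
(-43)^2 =1849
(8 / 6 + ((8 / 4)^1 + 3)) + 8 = 43 / 3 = 14.33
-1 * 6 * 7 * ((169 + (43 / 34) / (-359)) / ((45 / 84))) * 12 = -4851637392 / 30515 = -158991.89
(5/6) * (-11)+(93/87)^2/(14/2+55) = -23081/2523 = -9.15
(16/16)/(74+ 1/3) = 3/223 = 0.01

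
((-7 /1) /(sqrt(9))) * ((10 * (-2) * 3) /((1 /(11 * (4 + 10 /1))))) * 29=625240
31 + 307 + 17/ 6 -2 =2033/ 6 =338.83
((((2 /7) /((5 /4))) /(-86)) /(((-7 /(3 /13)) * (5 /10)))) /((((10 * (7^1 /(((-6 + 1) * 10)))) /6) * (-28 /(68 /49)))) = 0.00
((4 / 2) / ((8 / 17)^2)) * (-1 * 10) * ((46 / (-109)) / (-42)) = -33235 / 36624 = -0.91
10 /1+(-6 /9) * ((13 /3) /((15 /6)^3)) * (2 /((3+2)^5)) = 35155834 /3515625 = 10.00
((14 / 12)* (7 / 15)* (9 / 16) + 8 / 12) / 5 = 467 / 2400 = 0.19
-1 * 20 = -20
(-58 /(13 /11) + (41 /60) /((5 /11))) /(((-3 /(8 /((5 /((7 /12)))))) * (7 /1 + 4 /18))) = 1298759 /633750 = 2.05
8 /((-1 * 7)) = -8 /7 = -1.14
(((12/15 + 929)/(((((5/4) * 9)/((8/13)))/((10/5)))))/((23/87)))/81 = 8628544/1816425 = 4.75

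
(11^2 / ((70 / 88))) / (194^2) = 1331 / 329315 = 0.00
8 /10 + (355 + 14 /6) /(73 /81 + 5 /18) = 290204 /955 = 303.88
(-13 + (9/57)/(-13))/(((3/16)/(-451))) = 23192224/741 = 31298.55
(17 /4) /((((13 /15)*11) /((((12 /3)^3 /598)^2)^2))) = 66846720 /1142933048543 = 0.00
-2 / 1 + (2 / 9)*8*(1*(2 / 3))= -22 / 27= -0.81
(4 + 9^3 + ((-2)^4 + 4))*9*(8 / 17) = 54216 / 17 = 3189.18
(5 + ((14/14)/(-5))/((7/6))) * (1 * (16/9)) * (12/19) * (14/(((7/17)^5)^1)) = 30714346624/4789995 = 6412.19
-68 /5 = -13.60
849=849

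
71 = 71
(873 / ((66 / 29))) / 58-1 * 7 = -17 / 44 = -0.39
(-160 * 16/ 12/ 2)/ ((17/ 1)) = -320/ 51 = -6.27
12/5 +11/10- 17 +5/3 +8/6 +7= -7/2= -3.50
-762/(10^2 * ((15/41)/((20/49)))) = -8.50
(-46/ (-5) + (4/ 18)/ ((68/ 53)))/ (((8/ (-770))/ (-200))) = 27606425/ 153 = 180434.15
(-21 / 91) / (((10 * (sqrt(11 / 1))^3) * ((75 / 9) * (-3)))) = 3 * sqrt(11) / 393250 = 0.00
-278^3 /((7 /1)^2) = -21484952 /49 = -438468.41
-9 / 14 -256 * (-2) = 7159 / 14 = 511.36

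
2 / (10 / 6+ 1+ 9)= 6 / 35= 0.17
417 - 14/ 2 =410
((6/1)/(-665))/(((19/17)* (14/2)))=-102/88445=-0.00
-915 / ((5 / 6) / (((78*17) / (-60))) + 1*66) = -606645 / 43733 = -13.87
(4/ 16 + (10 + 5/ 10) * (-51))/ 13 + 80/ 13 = -1821/ 52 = -35.02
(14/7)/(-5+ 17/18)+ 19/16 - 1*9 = -8.31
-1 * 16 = -16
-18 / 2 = -9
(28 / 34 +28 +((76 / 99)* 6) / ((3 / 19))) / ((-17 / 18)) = -195212 / 3179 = -61.41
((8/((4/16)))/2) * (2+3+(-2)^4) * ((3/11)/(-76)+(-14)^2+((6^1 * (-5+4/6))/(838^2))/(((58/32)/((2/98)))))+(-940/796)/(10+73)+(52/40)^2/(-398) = 1620387218841757935431/24605462595359800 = 65854.78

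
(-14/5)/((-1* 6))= 7/15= 0.47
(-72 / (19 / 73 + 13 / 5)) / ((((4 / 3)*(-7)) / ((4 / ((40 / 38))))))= 4161 / 406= 10.25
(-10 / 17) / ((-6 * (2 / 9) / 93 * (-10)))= -279 / 68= -4.10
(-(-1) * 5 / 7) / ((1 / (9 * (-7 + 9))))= 90 / 7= 12.86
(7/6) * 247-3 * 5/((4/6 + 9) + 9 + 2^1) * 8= 52519/186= 282.36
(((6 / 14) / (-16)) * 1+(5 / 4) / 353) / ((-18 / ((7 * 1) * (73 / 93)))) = 67087 / 9454752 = 0.01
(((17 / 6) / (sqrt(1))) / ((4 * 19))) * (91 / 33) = 1547 / 15048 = 0.10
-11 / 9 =-1.22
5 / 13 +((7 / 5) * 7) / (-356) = 8263 / 23140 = 0.36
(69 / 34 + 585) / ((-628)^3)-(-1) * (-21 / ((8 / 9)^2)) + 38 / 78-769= -261119475256415 / 328414599552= -795.09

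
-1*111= -111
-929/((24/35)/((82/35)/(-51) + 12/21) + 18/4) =-871402/5445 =-160.04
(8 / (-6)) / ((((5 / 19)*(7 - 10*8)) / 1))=76 / 1095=0.07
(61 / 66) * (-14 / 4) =-427 / 132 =-3.23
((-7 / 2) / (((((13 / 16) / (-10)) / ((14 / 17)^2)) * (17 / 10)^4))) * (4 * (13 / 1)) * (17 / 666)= 2195200000 / 472812381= 4.64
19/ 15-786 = -11771/ 15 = -784.73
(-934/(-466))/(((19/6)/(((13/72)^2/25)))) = 78923/95623200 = 0.00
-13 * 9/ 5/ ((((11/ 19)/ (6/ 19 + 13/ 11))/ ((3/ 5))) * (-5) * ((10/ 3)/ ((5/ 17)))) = 329589/ 514250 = 0.64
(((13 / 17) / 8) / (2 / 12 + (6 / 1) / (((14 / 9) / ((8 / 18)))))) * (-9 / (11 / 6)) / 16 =-7371 / 472736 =-0.02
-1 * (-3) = 3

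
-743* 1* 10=-7430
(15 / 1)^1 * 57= 855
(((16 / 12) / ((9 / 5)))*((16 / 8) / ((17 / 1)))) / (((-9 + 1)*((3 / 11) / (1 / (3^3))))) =-55 / 37179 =-0.00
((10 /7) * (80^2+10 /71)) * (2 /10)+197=1006729 /497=2025.61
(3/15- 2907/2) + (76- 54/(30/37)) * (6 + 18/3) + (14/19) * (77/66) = -152719/114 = -1339.64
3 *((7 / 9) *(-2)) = -4.67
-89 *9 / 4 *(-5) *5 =20025 / 4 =5006.25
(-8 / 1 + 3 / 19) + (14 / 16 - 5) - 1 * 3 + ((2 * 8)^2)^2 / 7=9945547 / 1064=9347.32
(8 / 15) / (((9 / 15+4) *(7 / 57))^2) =1.67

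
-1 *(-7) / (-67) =-7 / 67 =-0.10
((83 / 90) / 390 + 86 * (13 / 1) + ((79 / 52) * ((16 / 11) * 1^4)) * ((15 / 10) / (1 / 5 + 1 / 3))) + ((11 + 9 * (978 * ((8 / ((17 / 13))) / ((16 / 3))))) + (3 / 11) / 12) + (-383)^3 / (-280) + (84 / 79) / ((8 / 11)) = 211882.71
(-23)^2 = 529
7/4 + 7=35/4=8.75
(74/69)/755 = 74/52095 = 0.00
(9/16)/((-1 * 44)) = -9/704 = -0.01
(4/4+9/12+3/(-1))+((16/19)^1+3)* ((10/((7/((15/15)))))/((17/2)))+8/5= 45027/45220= 1.00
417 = 417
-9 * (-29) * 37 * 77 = 743589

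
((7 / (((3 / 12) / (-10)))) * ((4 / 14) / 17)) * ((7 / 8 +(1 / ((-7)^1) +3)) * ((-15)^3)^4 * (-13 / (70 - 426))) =-1762604000244140625 / 21182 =-83212350120108.61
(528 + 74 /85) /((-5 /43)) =-1933022 /425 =-4548.29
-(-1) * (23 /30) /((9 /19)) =437 /270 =1.62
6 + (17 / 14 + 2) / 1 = 129 / 14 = 9.21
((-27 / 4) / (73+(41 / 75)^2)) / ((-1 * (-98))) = -151875 / 161623952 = -0.00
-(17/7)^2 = -5.90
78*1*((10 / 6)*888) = 115440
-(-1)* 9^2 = 81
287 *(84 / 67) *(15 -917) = -21745416 / 67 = -324558.45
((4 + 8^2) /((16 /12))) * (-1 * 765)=-39015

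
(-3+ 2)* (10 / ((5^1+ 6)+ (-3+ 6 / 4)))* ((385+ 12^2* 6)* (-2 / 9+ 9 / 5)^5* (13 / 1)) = -117181087888748 / 701206875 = -167113.43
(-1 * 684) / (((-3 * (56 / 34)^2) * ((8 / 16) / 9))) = 148257 / 98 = 1512.83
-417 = -417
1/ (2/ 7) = 7/ 2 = 3.50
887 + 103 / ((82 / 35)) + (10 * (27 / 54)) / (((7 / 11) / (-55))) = 286323 / 574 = 498.82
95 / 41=2.32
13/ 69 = 0.19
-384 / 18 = -64 / 3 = -21.33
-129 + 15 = -114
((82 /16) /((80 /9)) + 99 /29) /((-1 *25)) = -74061 /464000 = -0.16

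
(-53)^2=2809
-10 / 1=-10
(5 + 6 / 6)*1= 6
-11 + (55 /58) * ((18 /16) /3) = -4939 /464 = -10.64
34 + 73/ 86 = 2997/ 86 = 34.85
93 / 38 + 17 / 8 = 695 / 152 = 4.57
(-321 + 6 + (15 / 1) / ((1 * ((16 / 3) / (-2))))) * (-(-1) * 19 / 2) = -48735 / 16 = -3045.94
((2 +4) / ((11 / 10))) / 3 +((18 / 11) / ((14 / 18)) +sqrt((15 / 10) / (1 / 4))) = sqrt(6) +302 / 77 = 6.37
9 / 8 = 1.12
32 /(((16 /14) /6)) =168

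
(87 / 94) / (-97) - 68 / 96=-0.72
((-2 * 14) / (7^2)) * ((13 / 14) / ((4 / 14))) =-13 / 7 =-1.86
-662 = -662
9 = 9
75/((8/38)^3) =514425/64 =8037.89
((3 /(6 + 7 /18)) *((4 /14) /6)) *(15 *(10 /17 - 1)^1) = -54 /391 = -0.14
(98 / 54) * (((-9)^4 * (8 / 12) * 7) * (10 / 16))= 138915 / 4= 34728.75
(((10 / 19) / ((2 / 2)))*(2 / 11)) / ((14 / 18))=180 / 1463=0.12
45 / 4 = 11.25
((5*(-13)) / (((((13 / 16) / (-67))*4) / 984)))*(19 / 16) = 1565790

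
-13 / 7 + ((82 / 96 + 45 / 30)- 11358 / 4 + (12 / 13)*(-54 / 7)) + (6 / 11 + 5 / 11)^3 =-12427501 / 4368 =-2845.12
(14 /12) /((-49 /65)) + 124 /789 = -15359 /11046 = -1.39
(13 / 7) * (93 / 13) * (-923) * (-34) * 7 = 2918526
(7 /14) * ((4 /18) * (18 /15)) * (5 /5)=2 /15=0.13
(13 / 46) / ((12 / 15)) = 65 / 184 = 0.35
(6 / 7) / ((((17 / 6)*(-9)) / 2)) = -8 / 119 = -0.07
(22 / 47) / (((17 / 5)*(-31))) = -110 / 24769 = -0.00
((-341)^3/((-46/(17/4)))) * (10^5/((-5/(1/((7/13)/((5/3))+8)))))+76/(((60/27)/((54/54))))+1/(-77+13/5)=-203740968462036959/23143980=-8803194976.06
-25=-25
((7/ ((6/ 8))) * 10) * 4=1120/ 3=373.33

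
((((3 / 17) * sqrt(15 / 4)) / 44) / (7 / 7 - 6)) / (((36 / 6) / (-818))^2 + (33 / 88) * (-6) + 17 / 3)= -1505529 * sqrt(15) / 12825636230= -0.00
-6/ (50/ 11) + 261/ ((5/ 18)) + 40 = 24457/ 25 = 978.28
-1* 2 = -2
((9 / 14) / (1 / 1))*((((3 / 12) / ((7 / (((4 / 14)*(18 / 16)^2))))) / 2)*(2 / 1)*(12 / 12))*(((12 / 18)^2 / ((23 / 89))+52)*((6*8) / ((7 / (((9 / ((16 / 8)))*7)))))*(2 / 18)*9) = 1519965 / 15778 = 96.33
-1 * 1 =-1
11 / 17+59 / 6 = 1069 / 102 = 10.48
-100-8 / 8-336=-437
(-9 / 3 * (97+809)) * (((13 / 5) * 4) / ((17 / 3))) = -424008 / 85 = -4988.33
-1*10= -10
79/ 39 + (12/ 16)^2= 1615/ 624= 2.59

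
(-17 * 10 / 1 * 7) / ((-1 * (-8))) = -595 / 4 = -148.75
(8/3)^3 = 512/27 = 18.96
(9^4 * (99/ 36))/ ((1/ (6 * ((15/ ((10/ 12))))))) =1948617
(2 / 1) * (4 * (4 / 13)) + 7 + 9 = 240 / 13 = 18.46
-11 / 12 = -0.92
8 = 8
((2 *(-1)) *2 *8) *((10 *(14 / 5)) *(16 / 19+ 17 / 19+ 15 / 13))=-639744 / 247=-2590.06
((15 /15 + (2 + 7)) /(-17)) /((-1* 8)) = 5 /68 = 0.07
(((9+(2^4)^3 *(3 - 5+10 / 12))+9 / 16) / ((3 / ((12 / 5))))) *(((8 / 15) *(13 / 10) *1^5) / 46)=-57.51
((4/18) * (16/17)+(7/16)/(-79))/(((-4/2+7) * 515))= 39377/497984400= 0.00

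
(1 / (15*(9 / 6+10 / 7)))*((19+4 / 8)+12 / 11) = 1057 / 2255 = 0.47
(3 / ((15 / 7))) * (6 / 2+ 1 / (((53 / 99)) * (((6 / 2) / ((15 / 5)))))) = 1806 / 265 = 6.82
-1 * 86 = -86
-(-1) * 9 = 9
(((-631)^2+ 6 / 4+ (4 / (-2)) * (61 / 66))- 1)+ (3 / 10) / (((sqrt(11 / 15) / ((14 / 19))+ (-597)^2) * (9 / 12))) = 9813995129047164027697 / 24648391899263154- 532 * sqrt(165) / 1867302416610845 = 398159.65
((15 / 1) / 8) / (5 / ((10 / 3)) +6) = 1 / 4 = 0.25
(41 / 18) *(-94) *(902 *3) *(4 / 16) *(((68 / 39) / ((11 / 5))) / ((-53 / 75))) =335779750 / 2067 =162447.87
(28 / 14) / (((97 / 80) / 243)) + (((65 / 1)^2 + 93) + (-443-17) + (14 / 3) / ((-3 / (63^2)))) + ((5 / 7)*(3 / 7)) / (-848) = -7719199599 / 4030544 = -1915.18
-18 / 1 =-18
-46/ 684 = -23/ 342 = -0.07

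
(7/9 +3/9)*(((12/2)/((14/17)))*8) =1360/21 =64.76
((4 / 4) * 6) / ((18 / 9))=3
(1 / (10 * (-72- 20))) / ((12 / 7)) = -7 / 11040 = -0.00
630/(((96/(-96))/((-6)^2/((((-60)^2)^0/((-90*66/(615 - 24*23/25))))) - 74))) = 16703820/61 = 273833.11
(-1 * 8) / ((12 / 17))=-34 / 3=-11.33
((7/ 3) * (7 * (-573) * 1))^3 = -819763055279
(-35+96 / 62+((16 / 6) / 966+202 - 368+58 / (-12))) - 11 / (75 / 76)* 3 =-533912143 / 2245950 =-237.72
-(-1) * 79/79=1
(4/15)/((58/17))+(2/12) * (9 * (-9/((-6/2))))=3983/870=4.58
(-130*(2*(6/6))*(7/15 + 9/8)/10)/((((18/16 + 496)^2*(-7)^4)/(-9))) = 0.00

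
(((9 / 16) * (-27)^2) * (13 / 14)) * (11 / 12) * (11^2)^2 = 4578840981 / 896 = 5110313.59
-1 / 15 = -0.07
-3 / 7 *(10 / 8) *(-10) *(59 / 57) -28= -22.45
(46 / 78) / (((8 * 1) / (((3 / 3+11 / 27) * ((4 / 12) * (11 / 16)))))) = 0.02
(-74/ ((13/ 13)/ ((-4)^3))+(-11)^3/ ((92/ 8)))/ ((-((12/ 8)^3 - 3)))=-12320.70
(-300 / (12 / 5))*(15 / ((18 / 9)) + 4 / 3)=-6625 / 6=-1104.17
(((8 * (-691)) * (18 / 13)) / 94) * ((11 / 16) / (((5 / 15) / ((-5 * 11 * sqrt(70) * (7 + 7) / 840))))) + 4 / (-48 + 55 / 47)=-188 / 2201 + 752499 * sqrt(70) / 4888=1287.94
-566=-566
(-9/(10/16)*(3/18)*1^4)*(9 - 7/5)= -456/25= -18.24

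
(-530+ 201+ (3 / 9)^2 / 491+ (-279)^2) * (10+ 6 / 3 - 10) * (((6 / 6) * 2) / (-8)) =-342525529 / 8838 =-38756.00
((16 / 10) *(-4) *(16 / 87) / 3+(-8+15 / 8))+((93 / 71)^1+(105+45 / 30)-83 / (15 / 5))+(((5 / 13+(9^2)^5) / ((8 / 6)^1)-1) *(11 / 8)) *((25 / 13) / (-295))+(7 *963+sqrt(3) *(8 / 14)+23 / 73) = -25286448250414939931 / 1079071989840+4 *sqrt(3) / 7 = -23433512.70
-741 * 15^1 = -11115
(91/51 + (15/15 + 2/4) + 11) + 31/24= 6355/408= 15.58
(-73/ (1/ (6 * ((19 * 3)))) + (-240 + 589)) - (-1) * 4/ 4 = -24616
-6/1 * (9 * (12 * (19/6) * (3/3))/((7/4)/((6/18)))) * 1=-2736/7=-390.86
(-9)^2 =81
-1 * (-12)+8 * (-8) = -52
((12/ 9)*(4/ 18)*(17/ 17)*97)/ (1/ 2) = 57.48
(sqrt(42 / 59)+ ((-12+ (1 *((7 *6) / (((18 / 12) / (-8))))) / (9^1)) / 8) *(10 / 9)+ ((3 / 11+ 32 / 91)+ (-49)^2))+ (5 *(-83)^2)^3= sqrt(2478) / 59+ 3313581551835796816 / 81081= 40867546673522.34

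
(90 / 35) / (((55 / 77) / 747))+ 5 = 13471 / 5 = 2694.20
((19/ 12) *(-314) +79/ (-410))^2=93560127376/ 378225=247366.32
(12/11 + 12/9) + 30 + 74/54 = 10037/297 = 33.79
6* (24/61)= 144/61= 2.36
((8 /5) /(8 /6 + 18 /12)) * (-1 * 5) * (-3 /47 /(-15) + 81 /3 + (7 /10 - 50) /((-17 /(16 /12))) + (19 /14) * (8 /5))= -153472 /1645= -93.30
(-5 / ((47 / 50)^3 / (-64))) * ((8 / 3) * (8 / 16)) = 513.69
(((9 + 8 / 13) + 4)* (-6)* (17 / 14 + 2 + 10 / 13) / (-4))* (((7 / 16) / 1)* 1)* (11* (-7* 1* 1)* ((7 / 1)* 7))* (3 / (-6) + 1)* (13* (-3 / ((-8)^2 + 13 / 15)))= 9337568625 / 231296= 40370.64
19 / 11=1.73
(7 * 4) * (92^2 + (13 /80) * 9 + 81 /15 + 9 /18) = 4743963 /20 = 237198.15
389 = 389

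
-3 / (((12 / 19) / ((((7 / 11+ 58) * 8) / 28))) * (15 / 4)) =-1634 / 77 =-21.22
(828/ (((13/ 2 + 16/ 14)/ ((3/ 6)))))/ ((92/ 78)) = 4914/ 107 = 45.93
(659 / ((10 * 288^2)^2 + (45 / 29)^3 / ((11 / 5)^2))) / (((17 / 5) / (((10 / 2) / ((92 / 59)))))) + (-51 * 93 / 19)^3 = -13552063535013325019527090711477 / 871177916520182518365636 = -15556022.80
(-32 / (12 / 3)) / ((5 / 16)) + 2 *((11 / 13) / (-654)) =-544183 / 21255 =-25.60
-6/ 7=-0.86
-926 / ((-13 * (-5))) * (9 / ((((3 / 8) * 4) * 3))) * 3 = -5556 / 65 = -85.48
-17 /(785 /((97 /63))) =-1649 /49455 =-0.03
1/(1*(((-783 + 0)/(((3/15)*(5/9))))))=-1/7047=-0.00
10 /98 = 5 /49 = 0.10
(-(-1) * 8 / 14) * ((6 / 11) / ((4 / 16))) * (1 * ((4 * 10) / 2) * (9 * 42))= 103680 / 11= 9425.45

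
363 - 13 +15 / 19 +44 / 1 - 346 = 927 / 19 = 48.79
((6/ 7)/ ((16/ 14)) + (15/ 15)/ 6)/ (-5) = -11/ 60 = -0.18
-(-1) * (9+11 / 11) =10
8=8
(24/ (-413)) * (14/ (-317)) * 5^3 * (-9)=-54000/ 18703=-2.89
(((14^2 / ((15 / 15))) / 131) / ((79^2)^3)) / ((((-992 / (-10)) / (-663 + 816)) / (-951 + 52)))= -1087065 / 127377826693004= -0.00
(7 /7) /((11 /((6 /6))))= 1 /11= 0.09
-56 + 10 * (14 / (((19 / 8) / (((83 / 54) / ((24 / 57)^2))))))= 49147 / 108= 455.06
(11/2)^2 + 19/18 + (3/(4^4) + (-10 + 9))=69851/2304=30.32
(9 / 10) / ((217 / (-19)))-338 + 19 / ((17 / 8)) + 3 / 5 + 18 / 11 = -326.90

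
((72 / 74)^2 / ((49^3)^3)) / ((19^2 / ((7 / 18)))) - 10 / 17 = -1149680936871035841406 / 1954457592680760932471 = -0.59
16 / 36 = 0.44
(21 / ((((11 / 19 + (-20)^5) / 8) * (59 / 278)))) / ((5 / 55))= -3253712 / 1195733117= -0.00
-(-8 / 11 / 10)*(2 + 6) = 32 / 55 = 0.58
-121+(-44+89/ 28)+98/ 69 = -309895/ 1932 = -160.40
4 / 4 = 1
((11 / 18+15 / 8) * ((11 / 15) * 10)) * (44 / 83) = 9.66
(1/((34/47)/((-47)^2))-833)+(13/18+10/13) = 4419775/1989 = 2222.11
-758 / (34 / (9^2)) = -1805.82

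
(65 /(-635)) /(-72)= 13 /9144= 0.00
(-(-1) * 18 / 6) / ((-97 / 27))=-81 / 97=-0.84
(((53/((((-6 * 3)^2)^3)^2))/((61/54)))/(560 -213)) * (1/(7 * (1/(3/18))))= 53/19045172106059452416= 0.00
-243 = -243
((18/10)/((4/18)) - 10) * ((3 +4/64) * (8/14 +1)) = -1463/160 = -9.14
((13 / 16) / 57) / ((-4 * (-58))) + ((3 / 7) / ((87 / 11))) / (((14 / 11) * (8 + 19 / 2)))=905111 / 362866560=0.00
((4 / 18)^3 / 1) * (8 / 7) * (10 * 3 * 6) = 1280 / 567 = 2.26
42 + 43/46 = 1975/46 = 42.93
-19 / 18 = -1.06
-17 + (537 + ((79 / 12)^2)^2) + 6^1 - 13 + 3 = 49649857 / 20736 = 2394.38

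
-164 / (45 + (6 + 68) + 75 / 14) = -2296 / 1741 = -1.32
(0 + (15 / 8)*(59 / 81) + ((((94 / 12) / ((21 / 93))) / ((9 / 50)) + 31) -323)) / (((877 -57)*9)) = -148039 / 11158560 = -0.01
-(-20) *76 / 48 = 95 / 3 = 31.67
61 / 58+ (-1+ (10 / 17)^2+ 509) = 8538525 / 16762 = 509.40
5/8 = 0.62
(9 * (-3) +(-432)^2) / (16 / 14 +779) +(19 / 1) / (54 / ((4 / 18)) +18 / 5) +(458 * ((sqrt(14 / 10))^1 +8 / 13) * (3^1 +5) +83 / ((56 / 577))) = 16417652671171 / 4901924664 +3664 * sqrt(35) / 5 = 7684.53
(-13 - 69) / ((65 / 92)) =-7544 / 65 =-116.06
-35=-35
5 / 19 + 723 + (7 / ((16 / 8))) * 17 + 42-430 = 15001 / 38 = 394.76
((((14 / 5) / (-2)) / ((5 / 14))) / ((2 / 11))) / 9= -539 / 225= -2.40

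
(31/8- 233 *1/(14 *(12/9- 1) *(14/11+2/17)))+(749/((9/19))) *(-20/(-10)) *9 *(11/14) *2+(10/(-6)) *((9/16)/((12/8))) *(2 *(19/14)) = 162679857/3640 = 44692.27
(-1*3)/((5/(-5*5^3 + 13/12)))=7487/20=374.35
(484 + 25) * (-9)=-4581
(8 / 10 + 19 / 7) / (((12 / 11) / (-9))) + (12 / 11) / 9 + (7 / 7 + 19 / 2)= -84877 / 4620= -18.37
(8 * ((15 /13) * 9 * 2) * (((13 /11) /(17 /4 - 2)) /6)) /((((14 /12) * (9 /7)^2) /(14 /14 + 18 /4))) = 41.48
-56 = -56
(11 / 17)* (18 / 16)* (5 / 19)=495 / 2584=0.19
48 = 48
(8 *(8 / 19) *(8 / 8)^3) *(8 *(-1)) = -512 / 19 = -26.95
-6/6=-1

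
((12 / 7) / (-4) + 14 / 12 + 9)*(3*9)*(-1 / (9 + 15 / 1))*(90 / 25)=-11043 / 280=-39.44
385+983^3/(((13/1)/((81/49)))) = 76939074292/637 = 120783476.13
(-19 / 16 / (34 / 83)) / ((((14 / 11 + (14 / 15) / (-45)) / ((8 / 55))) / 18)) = -23085 / 3808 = -6.06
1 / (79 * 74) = 1 / 5846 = 0.00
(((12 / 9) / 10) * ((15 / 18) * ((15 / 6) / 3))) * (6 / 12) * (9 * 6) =5 / 2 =2.50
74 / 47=1.57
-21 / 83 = -0.25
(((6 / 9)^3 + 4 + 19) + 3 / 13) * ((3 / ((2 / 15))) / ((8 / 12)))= 20645 / 26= 794.04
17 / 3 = 5.67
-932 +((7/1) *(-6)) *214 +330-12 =-9602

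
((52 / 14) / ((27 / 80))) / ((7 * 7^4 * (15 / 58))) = 24128 / 9529569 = 0.00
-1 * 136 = -136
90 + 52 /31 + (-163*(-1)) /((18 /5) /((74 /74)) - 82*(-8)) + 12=10625037 /102238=103.92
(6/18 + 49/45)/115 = 64/5175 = 0.01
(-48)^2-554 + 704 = 2454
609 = 609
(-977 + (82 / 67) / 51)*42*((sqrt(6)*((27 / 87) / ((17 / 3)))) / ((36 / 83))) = -12691.16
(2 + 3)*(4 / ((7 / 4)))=80 / 7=11.43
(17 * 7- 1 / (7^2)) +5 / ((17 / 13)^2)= 1726275 / 14161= 121.90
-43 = -43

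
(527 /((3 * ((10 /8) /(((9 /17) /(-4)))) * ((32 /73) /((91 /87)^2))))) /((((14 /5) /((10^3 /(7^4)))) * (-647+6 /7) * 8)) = 47805875 /35786554944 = 0.00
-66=-66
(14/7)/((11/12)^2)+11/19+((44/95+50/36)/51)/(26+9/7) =5966804519/2015510310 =2.96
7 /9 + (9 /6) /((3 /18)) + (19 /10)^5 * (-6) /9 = -3028297 /450000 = -6.73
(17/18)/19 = 17/342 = 0.05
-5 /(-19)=5 /19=0.26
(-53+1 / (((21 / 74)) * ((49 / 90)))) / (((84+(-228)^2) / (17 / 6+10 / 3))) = -590483 / 107155944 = -0.01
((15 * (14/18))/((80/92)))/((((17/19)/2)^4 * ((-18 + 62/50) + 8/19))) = -39865193900/1944619443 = -20.50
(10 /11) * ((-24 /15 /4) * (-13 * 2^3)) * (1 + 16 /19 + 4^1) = 46176 /209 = 220.94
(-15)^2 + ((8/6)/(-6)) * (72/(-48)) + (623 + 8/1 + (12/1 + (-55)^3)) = -165506.67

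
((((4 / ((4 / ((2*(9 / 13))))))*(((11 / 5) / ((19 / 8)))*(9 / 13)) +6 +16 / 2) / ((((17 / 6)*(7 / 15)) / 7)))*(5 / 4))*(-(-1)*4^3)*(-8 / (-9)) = 305953280 / 54587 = 5604.87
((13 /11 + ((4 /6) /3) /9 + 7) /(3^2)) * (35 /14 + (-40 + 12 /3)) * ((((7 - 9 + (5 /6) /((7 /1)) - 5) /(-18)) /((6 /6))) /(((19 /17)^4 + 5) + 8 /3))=-739068225211 /583994091681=-1.27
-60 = -60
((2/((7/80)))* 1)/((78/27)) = 720/91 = 7.91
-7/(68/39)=-273/68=-4.01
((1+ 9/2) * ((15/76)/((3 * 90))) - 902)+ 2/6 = -2466949/2736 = -901.66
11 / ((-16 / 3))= -33 / 16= -2.06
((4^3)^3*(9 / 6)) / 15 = 131072 / 5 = 26214.40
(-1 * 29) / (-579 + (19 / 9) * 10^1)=0.05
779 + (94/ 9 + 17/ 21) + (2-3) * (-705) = 94201/ 63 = 1495.25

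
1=1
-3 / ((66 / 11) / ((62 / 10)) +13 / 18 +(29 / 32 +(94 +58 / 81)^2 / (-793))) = 0.34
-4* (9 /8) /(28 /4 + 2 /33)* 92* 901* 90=-1107851580 /233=-4754727.81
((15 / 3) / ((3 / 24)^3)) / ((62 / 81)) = 103680 / 31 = 3344.52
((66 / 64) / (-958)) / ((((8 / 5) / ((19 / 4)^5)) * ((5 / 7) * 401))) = -571978869 / 100704714752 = -0.01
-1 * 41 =-41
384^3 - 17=56623087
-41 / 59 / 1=-41 / 59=-0.69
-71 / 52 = -1.37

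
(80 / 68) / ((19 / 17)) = 20 / 19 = 1.05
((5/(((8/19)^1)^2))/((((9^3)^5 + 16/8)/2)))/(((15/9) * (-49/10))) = -5415/161418647562206384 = -0.00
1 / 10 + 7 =71 / 10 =7.10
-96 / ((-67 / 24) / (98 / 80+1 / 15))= 2976 / 67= 44.42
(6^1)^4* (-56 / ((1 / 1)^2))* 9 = -653184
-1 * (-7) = 7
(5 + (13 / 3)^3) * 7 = 604.59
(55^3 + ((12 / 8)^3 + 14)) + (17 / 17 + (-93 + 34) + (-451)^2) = 2957883 / 8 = 369735.38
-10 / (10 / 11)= -11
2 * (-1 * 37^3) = -101306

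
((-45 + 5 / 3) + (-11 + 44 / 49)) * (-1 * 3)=7855 / 49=160.31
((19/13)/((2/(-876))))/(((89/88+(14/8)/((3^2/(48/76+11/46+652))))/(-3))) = 15.01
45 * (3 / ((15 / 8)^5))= 32768 / 5625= 5.83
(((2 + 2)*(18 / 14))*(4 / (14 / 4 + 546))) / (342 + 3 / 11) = 1056 / 9654715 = 0.00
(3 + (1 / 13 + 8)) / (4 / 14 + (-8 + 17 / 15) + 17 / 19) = -17955 / 9217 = -1.95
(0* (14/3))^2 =0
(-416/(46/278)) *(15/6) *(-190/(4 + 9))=2112800/23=91860.87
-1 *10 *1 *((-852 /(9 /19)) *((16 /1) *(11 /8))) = 1187120 /3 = 395706.67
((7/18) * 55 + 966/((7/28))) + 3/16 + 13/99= 6154961/1584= 3885.71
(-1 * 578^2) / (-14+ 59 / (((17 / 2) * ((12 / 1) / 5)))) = 34076568 / 1133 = 30076.41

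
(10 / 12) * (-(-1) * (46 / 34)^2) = 2645 / 1734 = 1.53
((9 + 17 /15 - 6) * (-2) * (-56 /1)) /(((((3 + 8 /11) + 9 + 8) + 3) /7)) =534688 /3915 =136.57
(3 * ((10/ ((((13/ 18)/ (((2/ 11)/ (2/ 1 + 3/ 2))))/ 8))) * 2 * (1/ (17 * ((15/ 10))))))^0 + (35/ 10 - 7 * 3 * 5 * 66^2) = -457375.50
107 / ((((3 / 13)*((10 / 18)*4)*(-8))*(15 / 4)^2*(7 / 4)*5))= -2782 / 13125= -0.21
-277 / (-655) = 277 / 655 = 0.42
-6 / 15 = -2 / 5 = -0.40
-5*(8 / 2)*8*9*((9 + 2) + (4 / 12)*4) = -17760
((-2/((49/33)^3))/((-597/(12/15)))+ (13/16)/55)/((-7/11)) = -64244879/2622160912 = -0.02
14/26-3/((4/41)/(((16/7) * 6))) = -38327/91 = -421.18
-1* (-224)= 224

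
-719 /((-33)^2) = -719 /1089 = -0.66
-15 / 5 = -3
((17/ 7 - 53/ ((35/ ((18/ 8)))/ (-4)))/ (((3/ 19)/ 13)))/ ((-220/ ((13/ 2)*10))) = -902291/ 2310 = -390.60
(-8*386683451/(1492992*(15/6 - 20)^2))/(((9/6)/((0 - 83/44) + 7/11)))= 7891499/1399680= 5.64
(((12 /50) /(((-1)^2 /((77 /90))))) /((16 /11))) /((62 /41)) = 34727 /372000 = 0.09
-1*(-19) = 19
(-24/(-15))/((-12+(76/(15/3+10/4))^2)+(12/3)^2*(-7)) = -90/1199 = -0.08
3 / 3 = 1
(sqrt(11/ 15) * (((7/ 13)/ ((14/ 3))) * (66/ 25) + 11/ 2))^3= 590817160087 * sqrt(165)/ 61790625000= 122.82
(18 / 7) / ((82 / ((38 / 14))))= 171 / 2009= 0.09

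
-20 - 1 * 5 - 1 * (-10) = -15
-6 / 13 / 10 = -3 / 65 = -0.05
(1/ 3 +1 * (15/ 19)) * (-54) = -1152/ 19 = -60.63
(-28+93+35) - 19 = 81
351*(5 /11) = 1755 /11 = 159.55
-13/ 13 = -1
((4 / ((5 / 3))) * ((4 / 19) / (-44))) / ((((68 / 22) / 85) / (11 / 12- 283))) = 3385 / 38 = 89.08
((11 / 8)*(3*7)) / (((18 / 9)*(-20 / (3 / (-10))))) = 693 / 3200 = 0.22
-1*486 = -486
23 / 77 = 0.30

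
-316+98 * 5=174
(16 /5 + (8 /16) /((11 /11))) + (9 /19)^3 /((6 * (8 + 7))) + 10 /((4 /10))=984307 /34295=28.70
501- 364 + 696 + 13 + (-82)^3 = -550522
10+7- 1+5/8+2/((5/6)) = 19.02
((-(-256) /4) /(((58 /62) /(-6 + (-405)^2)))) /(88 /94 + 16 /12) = 716927049 /145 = 4944324.48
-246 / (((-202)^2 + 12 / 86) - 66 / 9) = -15867 / 2631394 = -0.01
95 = 95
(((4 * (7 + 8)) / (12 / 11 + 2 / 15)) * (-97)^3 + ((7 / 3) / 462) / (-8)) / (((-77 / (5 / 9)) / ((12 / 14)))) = 35780432292505 / 129347064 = 276623.46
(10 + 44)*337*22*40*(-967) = -15485770080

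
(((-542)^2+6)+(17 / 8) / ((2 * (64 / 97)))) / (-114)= -100274043 / 38912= -2576.94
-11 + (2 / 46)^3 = -133836 / 12167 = -11.00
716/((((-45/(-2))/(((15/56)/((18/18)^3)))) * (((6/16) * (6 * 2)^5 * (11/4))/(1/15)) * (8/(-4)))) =-179/161663040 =-0.00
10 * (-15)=-150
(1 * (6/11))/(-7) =-0.08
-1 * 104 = -104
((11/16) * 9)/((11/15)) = 135/16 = 8.44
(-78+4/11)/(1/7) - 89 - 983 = -1615.45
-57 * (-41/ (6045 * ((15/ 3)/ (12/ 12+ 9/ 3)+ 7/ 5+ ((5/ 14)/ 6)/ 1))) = 0.14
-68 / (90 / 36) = -27.20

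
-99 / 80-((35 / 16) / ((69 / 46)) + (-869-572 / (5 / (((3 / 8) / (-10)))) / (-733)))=762006293 / 879600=866.31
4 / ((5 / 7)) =28 / 5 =5.60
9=9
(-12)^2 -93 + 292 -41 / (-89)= 30568 / 89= 343.46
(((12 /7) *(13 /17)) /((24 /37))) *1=2.02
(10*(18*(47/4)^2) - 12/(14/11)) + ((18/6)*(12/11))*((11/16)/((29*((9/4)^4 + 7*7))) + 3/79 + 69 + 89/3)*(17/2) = 371909256179787/13481022940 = 27587.61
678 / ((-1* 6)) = -113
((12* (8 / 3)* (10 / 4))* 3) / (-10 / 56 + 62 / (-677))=-1516480 / 1707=-888.39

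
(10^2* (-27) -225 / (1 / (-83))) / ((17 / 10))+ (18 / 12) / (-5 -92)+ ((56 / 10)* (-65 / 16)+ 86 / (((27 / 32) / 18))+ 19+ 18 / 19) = 4221754771 / 375972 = 11228.91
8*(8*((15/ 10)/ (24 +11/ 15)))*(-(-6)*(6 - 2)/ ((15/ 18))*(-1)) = -41472/ 371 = -111.78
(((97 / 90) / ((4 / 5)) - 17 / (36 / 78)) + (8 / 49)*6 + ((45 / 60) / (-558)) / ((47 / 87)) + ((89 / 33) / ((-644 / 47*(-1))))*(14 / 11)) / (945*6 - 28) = -9424673459 / 1552140648828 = -0.01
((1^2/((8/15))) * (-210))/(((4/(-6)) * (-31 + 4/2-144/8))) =-4725/376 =-12.57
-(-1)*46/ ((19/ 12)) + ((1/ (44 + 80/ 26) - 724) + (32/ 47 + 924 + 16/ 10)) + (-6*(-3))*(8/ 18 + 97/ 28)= 5771162701/ 19128060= 301.71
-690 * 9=-6210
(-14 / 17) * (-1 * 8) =112 / 17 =6.59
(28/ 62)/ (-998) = -7/ 15469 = -0.00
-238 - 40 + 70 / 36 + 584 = 5543 / 18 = 307.94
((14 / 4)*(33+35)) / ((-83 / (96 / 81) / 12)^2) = 3899392 / 558009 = 6.99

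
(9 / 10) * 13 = 117 / 10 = 11.70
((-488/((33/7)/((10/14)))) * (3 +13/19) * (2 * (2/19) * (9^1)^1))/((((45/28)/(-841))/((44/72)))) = 1608799360/9747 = 165055.85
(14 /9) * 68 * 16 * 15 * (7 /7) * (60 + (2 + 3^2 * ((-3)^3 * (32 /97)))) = -461147.49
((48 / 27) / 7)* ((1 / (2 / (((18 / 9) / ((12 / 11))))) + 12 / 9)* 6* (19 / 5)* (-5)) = -65.14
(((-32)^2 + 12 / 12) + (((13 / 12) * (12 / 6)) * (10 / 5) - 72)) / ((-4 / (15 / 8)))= -448.75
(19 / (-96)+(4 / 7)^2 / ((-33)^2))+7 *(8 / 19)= 89211533 / 32443488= 2.75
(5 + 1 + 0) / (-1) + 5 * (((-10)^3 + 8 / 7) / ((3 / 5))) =-174926 / 21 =-8329.81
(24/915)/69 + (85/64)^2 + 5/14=1280081051/603402240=2.12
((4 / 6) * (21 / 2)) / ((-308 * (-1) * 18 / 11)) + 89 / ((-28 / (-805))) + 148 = 194887 / 72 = 2706.76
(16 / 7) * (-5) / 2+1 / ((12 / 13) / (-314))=-14527 / 42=-345.88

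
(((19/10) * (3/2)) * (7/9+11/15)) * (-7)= -2261/75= -30.15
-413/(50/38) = -313.88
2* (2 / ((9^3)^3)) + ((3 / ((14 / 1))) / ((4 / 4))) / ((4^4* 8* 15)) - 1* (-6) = 333243995812169 / 55540601303040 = 6.00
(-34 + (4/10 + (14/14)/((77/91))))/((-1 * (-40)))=-1783/2200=-0.81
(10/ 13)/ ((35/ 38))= 76/ 91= 0.84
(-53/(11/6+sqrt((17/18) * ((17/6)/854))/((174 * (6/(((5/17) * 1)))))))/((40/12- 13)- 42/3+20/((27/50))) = -263732524558272/121975524684767+44818920 * sqrt(2562)/121975524684767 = -2.16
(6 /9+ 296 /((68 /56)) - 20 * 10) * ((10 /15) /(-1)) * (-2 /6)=9.87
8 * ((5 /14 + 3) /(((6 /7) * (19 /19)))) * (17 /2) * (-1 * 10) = -7990 /3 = -2663.33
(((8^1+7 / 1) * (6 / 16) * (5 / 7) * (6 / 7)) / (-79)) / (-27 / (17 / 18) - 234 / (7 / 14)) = 0.00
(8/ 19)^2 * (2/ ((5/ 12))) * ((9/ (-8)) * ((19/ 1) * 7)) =-12096/ 95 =-127.33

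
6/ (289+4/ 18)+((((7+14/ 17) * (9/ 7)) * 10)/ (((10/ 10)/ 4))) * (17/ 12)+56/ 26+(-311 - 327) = -2227466/ 33839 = -65.83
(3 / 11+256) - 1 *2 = 2797 / 11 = 254.27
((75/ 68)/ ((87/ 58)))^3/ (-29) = -15625/ 1139816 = -0.01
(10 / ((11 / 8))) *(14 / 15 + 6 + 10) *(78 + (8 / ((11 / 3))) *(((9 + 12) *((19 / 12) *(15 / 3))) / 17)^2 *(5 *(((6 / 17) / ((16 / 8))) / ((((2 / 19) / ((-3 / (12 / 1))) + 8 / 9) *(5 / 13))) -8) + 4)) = -469323892313 / 594473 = -789478.90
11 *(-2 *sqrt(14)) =-22 *sqrt(14) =-82.32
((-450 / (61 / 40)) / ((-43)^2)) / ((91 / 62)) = -1116000 / 10263799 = -0.11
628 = 628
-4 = -4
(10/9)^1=10/9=1.11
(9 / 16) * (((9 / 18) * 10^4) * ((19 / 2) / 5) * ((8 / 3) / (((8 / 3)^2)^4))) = 46747125 / 8388608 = 5.57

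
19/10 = 1.90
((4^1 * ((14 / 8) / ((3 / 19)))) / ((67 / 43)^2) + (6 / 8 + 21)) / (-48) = -2155297 / 2585664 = -0.83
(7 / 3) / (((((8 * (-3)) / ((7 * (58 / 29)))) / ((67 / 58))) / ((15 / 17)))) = -16415 / 11832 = -1.39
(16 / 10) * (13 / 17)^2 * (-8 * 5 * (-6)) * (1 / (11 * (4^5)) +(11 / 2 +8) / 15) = 25701351 / 127160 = 202.12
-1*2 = -2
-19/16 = -1.19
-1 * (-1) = 1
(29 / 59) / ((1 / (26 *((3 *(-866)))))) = -1958892 / 59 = -33201.56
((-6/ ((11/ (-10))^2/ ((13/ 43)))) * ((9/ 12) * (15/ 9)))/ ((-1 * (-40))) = -975/ 20812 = -0.05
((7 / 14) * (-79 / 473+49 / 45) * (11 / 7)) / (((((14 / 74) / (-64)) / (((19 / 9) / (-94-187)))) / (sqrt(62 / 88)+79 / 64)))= 220708256 * sqrt(341) / 2637658485+544873507 / 239787135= 3.82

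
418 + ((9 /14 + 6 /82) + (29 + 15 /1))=265599 /574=462.72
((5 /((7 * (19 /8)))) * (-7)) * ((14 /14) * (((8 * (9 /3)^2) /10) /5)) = -288 /95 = -3.03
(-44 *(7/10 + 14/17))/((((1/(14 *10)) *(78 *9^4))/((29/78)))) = -1156694/169647777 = -0.01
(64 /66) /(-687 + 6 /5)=-160 /113157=-0.00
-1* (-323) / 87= 323 / 87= 3.71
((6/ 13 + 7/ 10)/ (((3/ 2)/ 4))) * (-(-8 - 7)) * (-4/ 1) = -2416/ 13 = -185.85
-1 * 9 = -9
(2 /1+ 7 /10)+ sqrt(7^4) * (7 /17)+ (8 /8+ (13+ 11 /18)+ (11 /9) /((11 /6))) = 29188 /765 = 38.15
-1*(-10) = 10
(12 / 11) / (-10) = -6 / 55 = -0.11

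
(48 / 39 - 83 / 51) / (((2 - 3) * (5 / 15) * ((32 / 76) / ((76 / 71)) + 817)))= 0.00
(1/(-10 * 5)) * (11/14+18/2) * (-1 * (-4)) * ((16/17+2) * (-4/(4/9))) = 2466/119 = 20.72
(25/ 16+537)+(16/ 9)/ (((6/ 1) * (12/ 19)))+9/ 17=11887609/ 22032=539.56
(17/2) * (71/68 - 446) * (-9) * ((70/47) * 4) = 9530955/47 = 202786.28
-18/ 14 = -9/ 7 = -1.29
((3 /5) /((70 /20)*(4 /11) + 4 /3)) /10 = 99 /4300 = 0.02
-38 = -38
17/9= 1.89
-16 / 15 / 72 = -2 / 135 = -0.01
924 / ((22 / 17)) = 714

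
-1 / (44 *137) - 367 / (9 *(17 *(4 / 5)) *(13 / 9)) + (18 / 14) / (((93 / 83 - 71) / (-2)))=-13786461341 / 6760854100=-2.04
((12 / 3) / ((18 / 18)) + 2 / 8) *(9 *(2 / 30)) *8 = 102 / 5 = 20.40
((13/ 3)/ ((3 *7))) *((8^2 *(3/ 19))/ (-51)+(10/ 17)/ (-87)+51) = 18556109/ 1770363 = 10.48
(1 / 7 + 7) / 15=0.48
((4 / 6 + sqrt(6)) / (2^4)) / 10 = 1 / 240 + sqrt(6) / 160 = 0.02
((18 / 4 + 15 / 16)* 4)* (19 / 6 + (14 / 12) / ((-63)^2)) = 156223 / 2268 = 68.88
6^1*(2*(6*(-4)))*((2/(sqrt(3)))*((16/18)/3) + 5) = -1538.53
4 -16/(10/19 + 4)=20/43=0.47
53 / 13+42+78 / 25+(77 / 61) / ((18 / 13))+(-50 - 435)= -155191003 / 356850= -434.89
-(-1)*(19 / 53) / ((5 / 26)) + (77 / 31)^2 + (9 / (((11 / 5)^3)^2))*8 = 3910968434559 / 451154582065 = 8.67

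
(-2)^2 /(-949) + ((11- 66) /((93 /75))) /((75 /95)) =-4958897 /88257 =-56.19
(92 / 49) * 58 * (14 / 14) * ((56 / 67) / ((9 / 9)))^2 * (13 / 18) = 2219776 / 40401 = 54.94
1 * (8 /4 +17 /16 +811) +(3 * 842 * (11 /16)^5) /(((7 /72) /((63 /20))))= 17543008453 /1310720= 13384.25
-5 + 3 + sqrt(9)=1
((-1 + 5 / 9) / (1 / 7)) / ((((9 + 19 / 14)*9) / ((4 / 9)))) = -1568 / 105705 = -0.01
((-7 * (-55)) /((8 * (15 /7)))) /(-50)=-539 /1200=-0.45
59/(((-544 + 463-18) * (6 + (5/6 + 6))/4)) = -472/2541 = -0.19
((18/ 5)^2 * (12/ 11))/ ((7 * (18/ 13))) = 1.46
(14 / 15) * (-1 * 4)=-56 / 15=-3.73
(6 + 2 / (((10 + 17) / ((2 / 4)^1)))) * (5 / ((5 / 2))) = 326 / 27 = 12.07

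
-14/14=-1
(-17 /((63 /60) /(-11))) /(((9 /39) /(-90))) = -486200 /7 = -69457.14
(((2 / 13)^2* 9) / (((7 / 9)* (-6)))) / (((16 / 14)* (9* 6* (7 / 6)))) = -3 / 4732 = -0.00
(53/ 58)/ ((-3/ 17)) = -901/ 174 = -5.18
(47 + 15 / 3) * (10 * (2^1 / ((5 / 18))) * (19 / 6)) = 11856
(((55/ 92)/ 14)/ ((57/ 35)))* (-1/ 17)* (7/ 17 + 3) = -7975/ 1515516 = -0.01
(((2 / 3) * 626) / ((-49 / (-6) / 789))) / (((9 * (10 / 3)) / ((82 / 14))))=13500316 / 1715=7871.90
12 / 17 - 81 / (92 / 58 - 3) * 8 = 319956 / 697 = 459.05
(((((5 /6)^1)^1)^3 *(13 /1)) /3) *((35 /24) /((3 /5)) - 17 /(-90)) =306475 /46656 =6.57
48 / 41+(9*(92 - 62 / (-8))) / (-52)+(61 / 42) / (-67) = -193366633 / 11998896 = -16.12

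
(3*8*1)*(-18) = -432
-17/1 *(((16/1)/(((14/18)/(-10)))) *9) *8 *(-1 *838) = -1477025280/7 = -211003611.43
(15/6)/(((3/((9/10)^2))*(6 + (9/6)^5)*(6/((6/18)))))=2/725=0.00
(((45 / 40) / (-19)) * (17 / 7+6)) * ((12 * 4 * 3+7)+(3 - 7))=-73.36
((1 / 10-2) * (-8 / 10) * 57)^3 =10161910296 / 15625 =650362.26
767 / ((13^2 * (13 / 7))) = 413 / 169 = 2.44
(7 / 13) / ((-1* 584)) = -7 / 7592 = -0.00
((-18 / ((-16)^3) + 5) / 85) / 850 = 10249 / 147968000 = 0.00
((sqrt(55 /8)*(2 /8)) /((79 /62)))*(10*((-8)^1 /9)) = -310*sqrt(110) /711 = -4.57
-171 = -171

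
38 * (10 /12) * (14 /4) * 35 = 23275 /6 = 3879.17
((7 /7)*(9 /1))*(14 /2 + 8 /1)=135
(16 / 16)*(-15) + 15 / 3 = -10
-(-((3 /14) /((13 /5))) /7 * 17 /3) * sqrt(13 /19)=85 * sqrt(247) /24206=0.06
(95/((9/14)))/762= 0.19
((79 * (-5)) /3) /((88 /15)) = -1975 /88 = -22.44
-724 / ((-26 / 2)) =724 / 13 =55.69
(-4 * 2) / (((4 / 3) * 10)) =-3 / 5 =-0.60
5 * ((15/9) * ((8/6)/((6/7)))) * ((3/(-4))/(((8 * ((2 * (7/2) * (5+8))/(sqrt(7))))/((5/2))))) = -125 * sqrt(7)/3744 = -0.09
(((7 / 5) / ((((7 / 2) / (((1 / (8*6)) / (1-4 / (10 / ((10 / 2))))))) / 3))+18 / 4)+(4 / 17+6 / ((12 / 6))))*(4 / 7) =749 / 170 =4.41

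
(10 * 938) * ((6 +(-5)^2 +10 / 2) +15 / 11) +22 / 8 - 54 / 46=354678155 / 1012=350472.49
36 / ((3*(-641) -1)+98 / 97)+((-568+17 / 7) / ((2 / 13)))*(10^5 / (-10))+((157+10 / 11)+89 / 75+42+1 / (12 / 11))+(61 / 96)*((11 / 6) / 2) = 1520670477925500911 / 41364892800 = 36762345.43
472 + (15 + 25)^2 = 2072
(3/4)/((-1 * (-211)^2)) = -3/178084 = -0.00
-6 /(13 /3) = -18 /13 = -1.38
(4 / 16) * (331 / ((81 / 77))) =25487 / 324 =78.66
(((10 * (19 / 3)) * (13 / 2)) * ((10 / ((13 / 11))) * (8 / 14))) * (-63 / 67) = -1871.64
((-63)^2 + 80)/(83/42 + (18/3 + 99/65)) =11053770/25933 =426.24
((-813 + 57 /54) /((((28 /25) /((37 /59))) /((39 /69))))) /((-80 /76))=667832425 /2735712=244.12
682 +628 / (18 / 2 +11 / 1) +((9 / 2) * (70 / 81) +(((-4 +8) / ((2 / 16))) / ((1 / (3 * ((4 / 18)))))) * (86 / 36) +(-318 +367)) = 110329 / 135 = 817.25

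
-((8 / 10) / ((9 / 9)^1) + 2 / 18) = -0.91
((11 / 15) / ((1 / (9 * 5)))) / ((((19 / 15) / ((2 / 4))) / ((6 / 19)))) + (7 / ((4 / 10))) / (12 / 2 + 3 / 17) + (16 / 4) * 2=32375 / 2166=14.95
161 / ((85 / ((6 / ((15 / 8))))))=2576 / 425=6.06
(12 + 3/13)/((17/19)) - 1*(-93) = 23574/221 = 106.67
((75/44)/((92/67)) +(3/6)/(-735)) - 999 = -2968613369/2975280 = -997.76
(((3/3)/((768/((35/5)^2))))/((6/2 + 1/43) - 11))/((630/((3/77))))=-43/86929920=-0.00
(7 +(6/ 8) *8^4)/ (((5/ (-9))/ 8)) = -221688/ 5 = -44337.60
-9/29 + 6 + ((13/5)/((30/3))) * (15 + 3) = 7518/725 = 10.37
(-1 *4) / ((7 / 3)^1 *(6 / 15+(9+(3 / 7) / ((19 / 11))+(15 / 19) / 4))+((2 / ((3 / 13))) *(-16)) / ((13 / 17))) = 0.03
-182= -182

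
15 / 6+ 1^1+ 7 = 21 / 2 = 10.50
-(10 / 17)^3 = -1000 / 4913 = -0.20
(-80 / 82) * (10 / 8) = -50 / 41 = -1.22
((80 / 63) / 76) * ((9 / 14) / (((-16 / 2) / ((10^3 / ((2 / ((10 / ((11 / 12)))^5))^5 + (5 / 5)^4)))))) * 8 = -2981131770127156655004057600000000000000000000000000000 / 277543367798838284580877863431112332945745220943963681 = -10.74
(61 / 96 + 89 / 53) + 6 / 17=230737 / 86496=2.67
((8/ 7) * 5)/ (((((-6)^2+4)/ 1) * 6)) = 1/ 42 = 0.02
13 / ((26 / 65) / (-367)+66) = 1835 / 9316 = 0.20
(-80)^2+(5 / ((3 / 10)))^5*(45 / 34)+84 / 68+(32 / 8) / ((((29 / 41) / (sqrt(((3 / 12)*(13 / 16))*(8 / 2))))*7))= 41*sqrt(13) / 203+784188167 / 459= 1708471.68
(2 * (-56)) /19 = -112 /19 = -5.89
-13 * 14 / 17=-182 / 17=-10.71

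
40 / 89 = 0.45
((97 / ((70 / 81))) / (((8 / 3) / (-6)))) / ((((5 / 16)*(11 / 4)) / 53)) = -29982312 / 1925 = -15575.23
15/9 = 5/3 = 1.67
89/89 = 1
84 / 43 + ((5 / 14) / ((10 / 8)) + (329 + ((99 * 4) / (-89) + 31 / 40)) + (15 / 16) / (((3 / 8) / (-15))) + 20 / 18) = 2808111791 / 9644040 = 291.18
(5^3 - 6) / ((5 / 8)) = 952 / 5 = 190.40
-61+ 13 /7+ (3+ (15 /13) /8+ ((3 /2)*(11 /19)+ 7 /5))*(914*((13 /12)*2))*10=107129.41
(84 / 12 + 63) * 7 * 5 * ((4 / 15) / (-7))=-280 / 3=-93.33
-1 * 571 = -571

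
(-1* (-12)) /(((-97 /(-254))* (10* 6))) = 254 /485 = 0.52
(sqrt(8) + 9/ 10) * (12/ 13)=54/ 65 + 24 * sqrt(2)/ 13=3.44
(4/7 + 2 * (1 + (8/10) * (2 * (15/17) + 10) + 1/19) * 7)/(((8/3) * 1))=249399/4522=55.15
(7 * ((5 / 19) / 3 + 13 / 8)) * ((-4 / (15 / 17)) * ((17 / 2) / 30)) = -1579963 / 102600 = -15.40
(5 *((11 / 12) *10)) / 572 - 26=-8087 / 312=-25.92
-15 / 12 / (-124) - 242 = -120027 / 496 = -241.99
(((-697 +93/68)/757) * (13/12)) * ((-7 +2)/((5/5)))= 3074695/617712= 4.98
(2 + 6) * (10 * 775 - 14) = 61888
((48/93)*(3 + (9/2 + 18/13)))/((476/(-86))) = -5676/6851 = -0.83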